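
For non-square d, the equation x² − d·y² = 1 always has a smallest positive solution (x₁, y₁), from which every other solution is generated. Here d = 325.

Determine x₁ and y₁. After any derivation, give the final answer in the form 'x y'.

649 36

[18; 36] for √325; ℓ=1 ⇒ convergent index 1
step 0: (18, 1)  from 18·(1,0) + (0,1)
step 1: (649, 36)  from 36·(18,1) + (1,0)
fundamental: x₁=649, y₁=36  (since 421201 − 325·1296 = 1)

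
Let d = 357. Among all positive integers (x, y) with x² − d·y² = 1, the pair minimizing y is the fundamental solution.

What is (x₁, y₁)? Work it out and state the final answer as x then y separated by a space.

d=357: √d = [18; 1,8,2,8,1,36] (ℓ=6, even), read p_5/q_5
i=0: a=18 ⇒ p=18, q=1
…
i=2: a=8 ⇒ p=170, q=9
…
i=4: a=8 ⇒ p=3042, q=161
i=5: a=1 ⇒ p=3401, q=180
fundamental: x₁=3401, y₁=180  (since 11566801 − 357·32400 = 1)

3401 180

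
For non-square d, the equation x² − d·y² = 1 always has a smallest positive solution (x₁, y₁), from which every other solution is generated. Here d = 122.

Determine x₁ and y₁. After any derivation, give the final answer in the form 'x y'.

√122 → a₀=11, period (22); ℓ=1 odd so k=1
k=0  a_k=11  p_k/q_k = 11/1
k=1  a_k=22  p_k/q_k = 243/22
→ (243, 22).  Check: 243²=59049, 122·22²=59048, difference 1.

243 22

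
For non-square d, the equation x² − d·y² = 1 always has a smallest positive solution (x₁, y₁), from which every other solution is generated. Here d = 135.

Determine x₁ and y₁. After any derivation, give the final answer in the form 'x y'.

244 21

√135 → a₀=11, period (1,1,1,1,1,1,1,22); ℓ=8 even so k=7
k=0  a_k=11  p_k/q_k = 11/1
k=1  a_k=1  p_k/q_k = 12/1
k=2  a_k=1  p_k/q_k = 23/2
k=3  a_k=1  p_k/q_k = 35/3
k=4  a_k=1  p_k/q_k = 58/5
k=5  a_k=1  p_k/q_k = 93/8
k=6  a_k=1  p_k/q_k = 151/13
k=7  a_k=1  p_k/q_k = 244/21
fundamental: x₁=244, y₁=21  (since 59536 − 135·441 = 1)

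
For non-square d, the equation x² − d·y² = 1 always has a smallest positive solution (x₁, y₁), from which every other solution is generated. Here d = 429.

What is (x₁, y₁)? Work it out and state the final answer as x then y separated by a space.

1524095 73584

d=429: √d = [20; 1,2,2,9,1,12,1,9,2,2,1,40] (ℓ=12, even), read p_11/q_11
i=0: a=20 ⇒ p=20, q=1
i=1: a=1 ⇒ p=21, q=1
…
i=4: a=9 ⇒ p=1367, q=66
…
i=6: a=12 ⇒ p=19511, q=942
…
i=8: a=9 ⇒ p=208718, q=10077
…
i=10: a=2 ⇒ p=1085636, q=52415
i=11: a=1 ⇒ p=1524095, q=73584
→ (1524095, 73584).  Check: 1524095²=2322865569025, 429·73584²=2322865569024, difference 1.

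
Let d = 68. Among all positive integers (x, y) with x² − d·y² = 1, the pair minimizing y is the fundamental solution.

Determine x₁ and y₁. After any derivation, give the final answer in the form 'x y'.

d=68: √d = [8; 4,16] (ℓ=2, even), read p_1/q_1
k=0  a_k=8  p_k/q_k = 8/1
k=1  a_k=4  p_k/q_k = 33/4
(x₁, y₁) = (33, 4);  33² − 68·4² = 1 ✓

33 4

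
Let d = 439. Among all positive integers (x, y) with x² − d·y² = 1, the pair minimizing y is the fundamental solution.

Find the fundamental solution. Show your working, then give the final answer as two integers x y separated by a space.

440 21

d=439: √d = [20; 1,19,1,40] (ℓ=4, even), read p_3/q_3
step 0: (20, 1)  from 20·(1,0) + (0,1)
step 1: (21, 1)  from 1·(20,1) + (1,0)
step 2: (419, 20)  from 19·(21,1) + (20,1)
step 3: (440, 21)  from 1·(419,20) + (21,1)
→ (440, 21).  Check: 440²=193600, 439·21²=193599, difference 1.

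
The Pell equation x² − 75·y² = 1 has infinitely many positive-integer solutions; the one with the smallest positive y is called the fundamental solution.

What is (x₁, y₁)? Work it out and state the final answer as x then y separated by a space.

√75 = [8; 1,1,1,16, …], period ℓ=4 (even) → k=3
k=0  a_k=8  p_k/q_k = 8/1
…
k=2  a_k=1  p_k/q_k = 17/2
k=3  a_k=1  p_k/q_k = 26/3
(x₁, y₁) = (26, 3);  26² − 75·3² = 1 ✓

26 3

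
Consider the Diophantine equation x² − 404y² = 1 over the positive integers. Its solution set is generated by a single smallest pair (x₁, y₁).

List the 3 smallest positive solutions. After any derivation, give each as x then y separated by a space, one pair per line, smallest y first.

d=404: √d = [20; 10,40] (ℓ=2, even), read p_1/q_1
step 0: (20, 1)  from 20·(1,0) + (0,1)
step 1: (201, 10)  from 10·(20,1) + (1,0)
(x₁, y₁) = (201, 10);  201² − 404·10² = 1 ✓
(201+10√404)^2 = 80801 + 4020√404
(201+10√404)^3 = 32481801 + 1616030√404

201 10
80801 4020
32481801 1616030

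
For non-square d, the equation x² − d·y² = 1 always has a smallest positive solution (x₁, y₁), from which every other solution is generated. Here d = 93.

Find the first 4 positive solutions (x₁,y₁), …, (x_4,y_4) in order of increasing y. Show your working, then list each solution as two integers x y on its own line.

√93 = [9; 1,1,1,4,6,4,1,1,1,18, …], period ℓ=10 (even) → k=9
i=0: a=9 ⇒ p=9, q=1
i=1: a=1 ⇒ p=10, q=1
…
i=6: a=4 ⇒ p=3491, q=362
…
i=8: a=1 ⇒ p=7821, q=811
i=9: a=1 ⇒ p=12151, q=1260
fundamental: x₁=12151, y₁=1260  (since 147646801 − 93·1587600 = 1)
k=2:  x_2 = 12151·12151+93·1260·1260 = 295293601,  y_2 = 12151·1260+1260·12151 = 30620520
k=3:  x_3 = 12151·295293601+93·1260·30620520 = 7176225079351,  y_3 = 12151·30620520+1260·295293601 = 744139875780
k=4:  x_4 = 12151·7176225079351+93·1260·744139875780 = 174396621583094401,  y_4 = 12151·744139875780+1260·7176225079351 = 18084087230585040

12151 1260
295293601 30620520
7176225079351 744139875780
174396621583094401 18084087230585040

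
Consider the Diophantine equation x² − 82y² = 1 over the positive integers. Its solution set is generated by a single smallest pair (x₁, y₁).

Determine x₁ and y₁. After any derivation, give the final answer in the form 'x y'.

163 18

√82 = [9; 18, …], period ℓ=1 (odd) → k=1
a_0=9:  p_0=9·1+0=9,  q_0=9·0+1=1
a_1=18:  p_1=18·9+1=163,  q_1=18·1+0=18
→ (163, 18).  Check: 163²=26569, 82·18²=26568, difference 1.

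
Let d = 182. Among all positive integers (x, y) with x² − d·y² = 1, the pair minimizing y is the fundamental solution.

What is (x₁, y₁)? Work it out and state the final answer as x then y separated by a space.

27 2

√182 → a₀=13, period (2,26); ℓ=2 even so k=1
a_0=13:  p_0=13·1+0=13,  q_0=13·0+1=1
a_1=2:  p_1=2·13+1=27,  q_1=2·1+0=2
(x₁, y₁) = (27, 2);  27² − 182·2² = 1 ✓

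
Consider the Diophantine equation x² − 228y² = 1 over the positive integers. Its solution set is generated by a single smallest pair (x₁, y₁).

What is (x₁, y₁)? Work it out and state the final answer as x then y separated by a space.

d=228: √d = [15; 10,30] (ℓ=2, even), read p_1/q_1
step 0: (15, 1)  from 15·(1,0) + (0,1)
step 1: (151, 10)  from 10·(15,1) + (1,0)
→ (151, 10).  Check: 151²=22801, 228·10²=22800, difference 1.

151 10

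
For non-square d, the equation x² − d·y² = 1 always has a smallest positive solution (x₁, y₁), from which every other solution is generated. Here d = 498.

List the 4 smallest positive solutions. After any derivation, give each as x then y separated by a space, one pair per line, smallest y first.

√498 → a₀=22, period (3,6,22,6,3,44); ℓ=6 even so k=5
k=0  a_k=22  p_k/q_k = 22/1
k=1  a_k=3  p_k/q_k = 67/3
k=2  a_k=6  p_k/q_k = 424/19
k=3  a_k=22  p_k/q_k = 9395/421
k=4  a_k=6  p_k/q_k = 56794/2545
k=5  a_k=3  p_k/q_k = 179777/8056
fundamental: x₁=179777, y₁=8056  (since 32319769729 − 498·64899136 = 1)
k=2:  x_2 = 179777·179777+498·8056·8056 = 64639539457,  y_2 = 179777·8056+8056·179777 = 2896567024
k=3:  x_3 = 179777·64639539457+498·8056·2896567024 = 23241404969742401,  y_3 = 179777·2896567024+8056·64639539457 = 1041472259739240
k=4:  x_4 = 179777·23241404969742401+498·8056·1041472259739240 = 8356540122426119709697,  y_4 = 179777·1041472259739240+8056·23241404969742401 = 374465516875386131936

179777 8056
64639539457 2896567024
23241404969742401 1041472259739240
8356540122426119709697 374465516875386131936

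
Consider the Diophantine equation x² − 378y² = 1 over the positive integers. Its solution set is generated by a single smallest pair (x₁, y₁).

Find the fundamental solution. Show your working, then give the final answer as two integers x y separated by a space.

8749 450

[19; 2,3,1,4,1,3,2,38] for √378; ℓ=8 ⇒ convergent index 7
k=0  a_k=19  p_k/q_k = 19/1
k=1  a_k=2  p_k/q_k = 39/2
k=2  a_k=3  p_k/q_k = 136/7
k=3  a_k=1  p_k/q_k = 175/9
k=4  a_k=4  p_k/q_k = 836/43
…
k=6  a_k=3  p_k/q_k = 3869/199
k=7  a_k=2  p_k/q_k = 8749/450
→ (8749, 450).  Check: 8749²=76545001, 378·450²=76545000, difference 1.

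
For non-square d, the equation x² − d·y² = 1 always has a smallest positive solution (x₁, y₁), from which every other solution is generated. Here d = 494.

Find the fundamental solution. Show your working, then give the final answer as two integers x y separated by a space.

73035 3286

d=494: √d = [22; 4,2,2,1,2,1,2,2,4,44] (ℓ=10, even), read p_9/q_9
step 0: (22, 1)  from 22·(1,0) + (0,1)
…
step 8: (16514, 743)  from 2·(6979,314) + (2556,115)
step 9: (73035, 3286)  from 4·(16514,743) + (6979,314)
fundamental: x₁=73035, y₁=3286  (since 5334111225 − 494·10797796 = 1)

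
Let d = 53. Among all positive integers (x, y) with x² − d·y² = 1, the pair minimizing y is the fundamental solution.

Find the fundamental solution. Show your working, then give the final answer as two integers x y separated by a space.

d=53: √d = [7; 3,1,1,3,14] (ℓ=5, odd), read p_9/q_9
a_0=7:  p_0=7·1+0=7,  q_0=7·0+1=1
…
a_2=1:  p_2=1·22+7=29,  q_2=1·3+1=4
a_3=1:  p_3=1·29+22=51,  q_3=1·4+3=7
a_4=3:  p_4=3·51+29=182,  q_4=3·7+4=25
…
a_8=1:  p_8=1·10578+7979=18557,  q_8=1·1453+1096=2549
a_9=3:  p_9=3·18557+10578=66249,  q_9=3·2549+1453=9100
(x₁, y₁) = (66249, 9100);  66249² − 53·9100² = 1 ✓

66249 9100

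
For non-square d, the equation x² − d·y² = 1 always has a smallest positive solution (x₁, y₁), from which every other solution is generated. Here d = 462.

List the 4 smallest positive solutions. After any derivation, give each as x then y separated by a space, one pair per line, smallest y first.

43 2
3697 172
317899 14790
27335617 1271768

d=462: √d = [21; 2,42] (ℓ=2, even), read p_1/q_1
a_0=21:  p_0=21·1+0=21,  q_0=21·0+1=1
a_1=2:  p_1=2·21+1=43,  q_1=2·1+0=2
(x₁, y₁) = (43, 2);  43² − 462·2² = 1 ✓
n=2: (43,2)∘(43,2) = (43·43+462·2·2, 43·2+2·43) = (3697,172)
n=3: (3697,172)∘(43,2) = (43·3697+462·2·172, 43·172+2·3697) = (317899,14790)
n=4: (317899,14790)∘(43,2) = (43·317899+462·2·14790, 43·14790+2·317899) = (27335617,1271768)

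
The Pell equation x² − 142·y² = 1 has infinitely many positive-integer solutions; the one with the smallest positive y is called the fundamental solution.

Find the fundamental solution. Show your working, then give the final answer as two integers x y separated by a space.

[11; 1,10,1,22] for √142; ℓ=4 ⇒ convergent index 3
a_0=11:  p_0=11·1+0=11,  q_0=11·0+1=1
a_1=1:  p_1=1·11+1=12,  q_1=1·1+0=1
a_2=10:  p_2=10·12+11=131,  q_2=10·1+1=11
a_3=1:  p_3=1·131+12=143,  q_3=1·11+1=12
→ (143, 12).  Check: 143²=20449, 142·12²=20448, difference 1.

143 12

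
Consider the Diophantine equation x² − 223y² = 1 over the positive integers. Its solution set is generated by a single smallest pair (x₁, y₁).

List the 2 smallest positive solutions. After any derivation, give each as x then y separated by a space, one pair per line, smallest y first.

224 15
100351 6720

√223 = [14; 1,13,1,28, …], period ℓ=4 (even) → k=3
step 0: (14, 1)  from 14·(1,0) + (0,1)
step 1: (15, 1)  from 1·(14,1) + (1,0)
step 2: (209, 14)  from 13·(15,1) + (14,1)
step 3: (224, 15)  from 1·(209,14) + (15,1)
(x₁, y₁) = (224, 15);  224² − 223·15² = 1 ✓
n=2: (224,15)∘(224,15) = (224·224+223·15·15, 224·15+15·224) = (100351,6720)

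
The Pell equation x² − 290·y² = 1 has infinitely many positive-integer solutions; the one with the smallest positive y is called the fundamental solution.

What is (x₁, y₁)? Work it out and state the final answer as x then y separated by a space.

579 34

√290 → a₀=17, period (34); ℓ=1 odd so k=1
step 0: (17, 1)  from 17·(1,0) + (0,1)
step 1: (579, 34)  from 34·(17,1) + (1,0)
→ (579, 34).  Check: 579²=335241, 290·34²=335240, difference 1.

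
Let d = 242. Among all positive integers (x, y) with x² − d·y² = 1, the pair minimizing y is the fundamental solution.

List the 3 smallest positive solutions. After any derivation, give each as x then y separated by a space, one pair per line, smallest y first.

√242 → a₀=15, period (1,1,3,1,14,1,3,1,1,30); ℓ=10 even so k=9
a_0=15:  p_0=15·1+0=15,  q_0=15·0+1=1
a_1=1:  p_1=1·15+1=16,  q_1=1·1+0=1
a_2=1:  p_2=1·16+15=31,  q_2=1·1+1=2
a_3=3:  p_3=3·31+16=109,  q_3=3·2+1=7
a_4=1:  p_4=1·109+31=140,  q_4=1·7+2=9
a_5=14:  p_5=14·140+109=2069,  q_5=14·9+7=133
a_6=1:  p_6=1·2069+140=2209,  q_6=1·133+9=142
a_7=3:  p_7=3·2209+2069=8696,  q_7=3·142+133=559
a_8=1:  p_8=1·8696+2209=10905,  q_8=1·559+142=701
a_9=1:  p_9=1·10905+8696=19601,  q_9=1·701+559=1260
→ (19601, 1260).  Check: 19601²=384199201, 242·1260²=384199200, difference 1.
n=2: (19601,1260)∘(19601,1260) = (19601·19601+242·1260·1260, 19601·1260+1260·19601) = (768398401,49394520)
n=3: (768398401,49394520)∘(19601,1260) = (19601·768398401+242·1260·49394520, 19601·49394520+1260·768398401) = (30122754096401,1936363971780)

19601 1260
768398401 49394520
30122754096401 1936363971780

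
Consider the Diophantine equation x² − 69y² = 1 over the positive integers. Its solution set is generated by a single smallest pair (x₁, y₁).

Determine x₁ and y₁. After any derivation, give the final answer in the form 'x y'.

√69 → a₀=8, period (3,3,1,4,1,3,3,16); ℓ=8 even so k=7
i=0: a=8 ⇒ p=8, q=1
i=1: a=3 ⇒ p=25, q=3
i=2: a=3 ⇒ p=83, q=10
i=3: a=1 ⇒ p=108, q=13
…
i=5: a=1 ⇒ p=623, q=75
i=6: a=3 ⇒ p=2384, q=287
i=7: a=3 ⇒ p=7775, q=936
(x₁, y₁) = (7775, 936);  7775² − 69·936² = 1 ✓

7775 936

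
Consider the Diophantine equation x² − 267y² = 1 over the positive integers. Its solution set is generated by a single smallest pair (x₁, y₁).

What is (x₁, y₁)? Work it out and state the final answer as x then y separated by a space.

2402 147

d=267: √d = [16; 2,1,15,1,2,32] (ℓ=6, even), read p_5/q_5
k=0  a_k=16  p_k/q_k = 16/1
…
k=2  a_k=1  p_k/q_k = 49/3
k=3  a_k=15  p_k/q_k = 768/47
k=4  a_k=1  p_k/q_k = 817/50
k=5  a_k=2  p_k/q_k = 2402/147
(x₁, y₁) = (2402, 147);  2402² − 267·147² = 1 ✓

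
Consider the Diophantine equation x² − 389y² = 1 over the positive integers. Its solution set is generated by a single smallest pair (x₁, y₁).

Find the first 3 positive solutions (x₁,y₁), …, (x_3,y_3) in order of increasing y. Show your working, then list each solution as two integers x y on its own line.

[19; 1,2,1,1,1,1,2,1,38] for √389; ℓ=9 ⇒ convergent index 17
step 0: (19, 1)  from 19·(1,0) + (0,1)
…
step 2: (59, 3)  from 2·(20,1) + (19,1)
step 3: (79, 4)  from 1·(59,3) + (20,1)
step 4: (138, 7)  from 1·(79,4) + (59,3)
…
step 6: (355, 18)  from 1·(217,11) + (138,7)
step 7: (927, 47)  from 2·(355,18) + (217,11)
…
step 10: (50925, 2582)  from 1·(49643,2517) + (1282,65)
…
step 13: (353911, 17944)  from 1·(202418,10263) + (151493,7681)
step 14: (556329, 28207)  from 1·(353911,17944) + (202418,10263)
step 15: (910240, 46151)  from 1·(556329,28207) + (353911,17944)
step 16: (2376809, 120509)  from 2·(910240,46151) + (556329,28207)
step 17: (3287049, 166660)  from 1·(2376809,120509) + (910240,46151)
fundamental: x₁=3287049, y₁=166660  (since 10804691128401 − 389·27775555600 = 1)
n=2: (3287049,166660)∘(3287049,166660) = (3287049·3287049+389·166660·166660, 3287049·166660+166660·3287049) = (21609382256801,1095639172680)
n=3: (21609382256801,1095639172680)∘(3287049,166660) = (3287049·21609382256801+389·166660·1095639172680, 3287049·1095639172680+166660·21609382256801) = (142062196675667653449,7202839293837075980)

3287049 166660
21609382256801 1095639172680
142062196675667653449 7202839293837075980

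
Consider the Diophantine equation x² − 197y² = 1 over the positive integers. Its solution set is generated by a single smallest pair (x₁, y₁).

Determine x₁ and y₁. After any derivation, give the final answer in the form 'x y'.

393 28

√197 → a₀=14, period (28); ℓ=1 odd so k=1
step 0: (14, 1)  from 14·(1,0) + (0,1)
step 1: (393, 28)  from 28·(14,1) + (1,0)
fundamental: x₁=393, y₁=28  (since 154449 − 197·784 = 1)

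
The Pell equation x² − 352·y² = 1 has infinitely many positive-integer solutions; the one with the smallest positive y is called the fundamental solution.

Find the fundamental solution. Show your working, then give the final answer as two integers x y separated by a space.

√352 → a₀=18, period (1,3,5,9,5,3,1,36); ℓ=8 even so k=7
k=0  a_k=18  p_k/q_k = 18/1
k=1  a_k=1  p_k/q_k = 19/1
k=2  a_k=3  p_k/q_k = 75/4
k=3  a_k=5  p_k/q_k = 394/21
k=4  a_k=9  p_k/q_k = 3621/193
k=5  a_k=5  p_k/q_k = 18499/986
k=6  a_k=3  p_k/q_k = 59118/3151
k=7  a_k=1  p_k/q_k = 77617/4137
→ (77617, 4137).  Check: 77617²=6024398689, 352·4137²=6024398688, difference 1.

77617 4137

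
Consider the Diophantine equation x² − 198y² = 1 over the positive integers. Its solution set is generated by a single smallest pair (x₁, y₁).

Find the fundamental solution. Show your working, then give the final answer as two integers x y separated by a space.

d=198: √d = [14; 14,28] (ℓ=2, even), read p_1/q_1
k=0  a_k=14  p_k/q_k = 14/1
k=1  a_k=14  p_k/q_k = 197/14
(x₁, y₁) = (197, 14);  197² − 198·14² = 1 ✓

197 14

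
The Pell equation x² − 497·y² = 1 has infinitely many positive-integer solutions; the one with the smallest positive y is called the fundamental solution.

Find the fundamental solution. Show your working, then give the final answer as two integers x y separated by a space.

1201887 53912

√497 = [22; 3,2,2,5,6,5,2,2,3,44, …], period ℓ=10 (even) → k=9
i=0: a=22 ⇒ p=22, q=1
i=1: a=3 ⇒ p=67, q=3
…
i=3: a=2 ⇒ p=379, q=17
i=4: a=5 ⇒ p=2051, q=92
i=5: a=6 ⇒ p=12685, q=569
…
i=8: a=2 ⇒ p=352750, q=15823
i=9: a=3 ⇒ p=1201887, q=53912
→ (1201887, 53912).  Check: 1201887²=1444532360769, 497·53912²=1444532360768, difference 1.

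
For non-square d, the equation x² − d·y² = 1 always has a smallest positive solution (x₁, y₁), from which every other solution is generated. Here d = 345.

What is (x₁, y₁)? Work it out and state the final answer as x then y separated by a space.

6761 364

d=345: √d = [18; 1,1,2,1,6,1,2,1,1,36] (ℓ=10, even), read p_9/q_9
a_0=18:  p_0=18·1+0=18,  q_0=18·0+1=1
a_1=1:  p_1=1·18+1=19,  q_1=1·1+0=1
a_2=1:  p_2=1·19+18=37,  q_2=1·1+1=2
…
a_4=1:  p_4=1·93+37=130,  q_4=1·5+2=7
a_5=6:  p_5=6·130+93=873,  q_5=6·7+5=47
…
a_8=1:  p_8=1·2879+1003=3882,  q_8=1·155+54=209
a_9=1:  p_9=1·3882+2879=6761,  q_9=1·209+155=364
fundamental: x₁=6761, y₁=364  (since 45711121 − 345·132496 = 1)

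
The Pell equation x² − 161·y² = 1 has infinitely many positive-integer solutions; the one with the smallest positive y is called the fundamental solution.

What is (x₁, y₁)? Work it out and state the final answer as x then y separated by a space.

11775 928

[12; 1,2,4,1,2,1,4,2,1,24] for √161; ℓ=10 ⇒ convergent index 9
a_0=12:  p_0=12·1+0=12,  q_0=12·0+1=1
a_1=1:  p_1=1·12+1=13,  q_1=1·1+0=1
…
a_5=2:  p_5=2·203+165=571,  q_5=2·16+13=45
a_6=1:  p_6=1·571+203=774,  q_6=1·45+16=61
…
a_8=2:  p_8=2·3667+774=8108,  q_8=2·289+61=639
a_9=1:  p_9=1·8108+3667=11775,  q_9=1·639+289=928
→ (11775, 928).  Check: 11775²=138650625, 161·928²=138650624, difference 1.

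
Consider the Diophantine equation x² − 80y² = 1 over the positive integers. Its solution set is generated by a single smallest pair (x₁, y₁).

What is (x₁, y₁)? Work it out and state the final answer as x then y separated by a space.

9 1

√80 = [8; 1,16, …], period ℓ=2 (even) → k=1
i=0: a=8 ⇒ p=8, q=1
i=1: a=1 ⇒ p=9, q=1
(x₁, y₁) = (9, 1);  9² − 80·1² = 1 ✓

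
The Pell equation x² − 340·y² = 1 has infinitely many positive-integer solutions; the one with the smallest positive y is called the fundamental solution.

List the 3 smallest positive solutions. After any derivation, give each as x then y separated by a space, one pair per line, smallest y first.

d=340: √d = [18; 2,3,1,1,1,…,3,2,36] (ℓ=14, even), read p_13/q_13
step 0: (18, 1)  from 18·(1,0) + (0,1)
step 1: (37, 2)  from 2·(18,1) + (1,0)
step 2: (129, 7)  from 3·(37,2) + (18,1)
step 3: (166, 9)  from 1·(129,7) + (37,2)
step 4: (295, 16)  from 1·(166,9) + (129,7)
step 5: (461, 25)  from 1·(295,16) + (166,9)
step 6: (756, 41)  from 1·(461,25) + (295,16)
step 7: (6509, 353)  from 8·(756,41) + (461,25)
step 8: (7265, 394)  from 1·(6509,353) + (756,41)
step 9: (13774, 747)  from 1·(7265,394) + (6509,353)
step 10: (21039, 1141)  from 1·(13774,747) + (7265,394)
step 11: (34813, 1888)  from 1·(21039,1141) + (13774,747)
step 12: (125478, 6805)  from 3·(34813,1888) + (21039,1141)
step 13: (285769, 15498)  from 2·(125478,6805) + (34813,1888)
(x₁, y₁) = (285769, 15498);  285769² − 340·15498² = 1 ✓
n=2: (285769,15498)∘(285769,15498) = (285769·285769+340·15498·15498, 285769·15498+15498·285769) = (163327842721,8857695924)
n=3: (163327842721,8857695924)∘(285769,15498) = (285769·163327842721+340·15498·8857695924, 285769·8857695924+15498·163327842721) = (93348068572789129,5062509812995614)

285769 15498
163327842721 8857695924
93348068572789129 5062509812995614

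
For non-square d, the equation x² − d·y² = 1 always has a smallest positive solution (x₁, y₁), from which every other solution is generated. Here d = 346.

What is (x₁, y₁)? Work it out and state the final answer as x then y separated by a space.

d=346: √d = [18; 1,1,1,1,36] (ℓ=5, odd), read p_9/q_9
step 0: (18, 1)  from 18·(1,0) + (0,1)
step 1: (19, 1)  from 1·(18,1) + (1,0)
step 2: (37, 2)  from 1·(19,1) + (18,1)
step 3: (56, 3)  from 1·(37,2) + (19,1)
…
step 7: (6901, 371)  from 1·(3497,188) + (3404,183)
step 8: (10398, 559)  from 1·(6901,371) + (3497,188)
step 9: (17299, 930)  from 1·(10398,559) + (6901,371)
→ (17299, 930).  Check: 17299²=299255401, 346·930²=299255400, difference 1.

17299 930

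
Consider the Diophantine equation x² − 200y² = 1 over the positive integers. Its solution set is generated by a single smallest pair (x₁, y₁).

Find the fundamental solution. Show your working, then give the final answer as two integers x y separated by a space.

[14; 7,28] for √200; ℓ=2 ⇒ convergent index 1
i=0: a=14 ⇒ p=14, q=1
i=1: a=7 ⇒ p=99, q=7
(x₁, y₁) = (99, 7);  99² − 200·7² = 1 ✓

99 7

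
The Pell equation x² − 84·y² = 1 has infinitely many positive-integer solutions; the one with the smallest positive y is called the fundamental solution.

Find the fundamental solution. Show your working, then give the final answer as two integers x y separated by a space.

√84 = [9; 6,18, …], period ℓ=2 (even) → k=1
a_0=9:  p_0=9·1+0=9,  q_0=9·0+1=1
a_1=6:  p_1=6·9+1=55,  q_1=6·1+0=6
fundamental: x₁=55, y₁=6  (since 3025 − 84·36 = 1)

55 6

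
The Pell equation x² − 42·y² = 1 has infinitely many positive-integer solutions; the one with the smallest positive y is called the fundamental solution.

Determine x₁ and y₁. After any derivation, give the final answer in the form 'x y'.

13 2

[6; 2,12] for √42; ℓ=2 ⇒ convergent index 1
k=0  a_k=6  p_k/q_k = 6/1
k=1  a_k=2  p_k/q_k = 13/2
→ (13, 2).  Check: 13²=169, 42·2²=168, difference 1.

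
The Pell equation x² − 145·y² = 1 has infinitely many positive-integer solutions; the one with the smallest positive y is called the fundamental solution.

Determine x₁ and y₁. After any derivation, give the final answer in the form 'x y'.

289 24

√145 = [12; 24, …], period ℓ=1 (odd) → k=1
step 0: (12, 1)  from 12·(1,0) + (0,1)
step 1: (289, 24)  from 24·(12,1) + (1,0)
→ (289, 24).  Check: 289²=83521, 145·24²=83520, difference 1.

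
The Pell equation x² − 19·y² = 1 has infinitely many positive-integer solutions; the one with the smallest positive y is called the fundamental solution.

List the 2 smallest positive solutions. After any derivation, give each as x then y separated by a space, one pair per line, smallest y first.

[4; 2,1,3,1,2,8] for √19; ℓ=6 ⇒ convergent index 5
a_0=4:  p_0=4·1+0=4,  q_0=4·0+1=1
a_1=2:  p_1=2·4+1=9,  q_1=2·1+0=2
a_2=1:  p_2=1·9+4=13,  q_2=1·2+1=3
a_3=3:  p_3=3·13+9=48,  q_3=3·3+2=11
a_4=1:  p_4=1·48+13=61,  q_4=1·11+3=14
a_5=2:  p_5=2·61+48=170,  q_5=2·14+11=39
→ (170, 39).  Check: 170²=28900, 19·39²=28899, difference 1.
n=2: (170,39)∘(170,39) = (170·170+19·39·39, 170·39+39·170) = (57799,13260)

170 39
57799 13260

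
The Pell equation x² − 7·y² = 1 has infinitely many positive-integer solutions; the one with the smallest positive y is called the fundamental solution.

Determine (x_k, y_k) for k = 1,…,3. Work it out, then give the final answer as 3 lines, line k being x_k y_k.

8 3
127 48
2024 765

√7 = [2; 1,1,1,4, …], period ℓ=4 (even) → k=3
step 0: (2, 1)  from 2·(1,0) + (0,1)
step 1: (3, 1)  from 1·(2,1) + (1,0)
step 2: (5, 2)  from 1·(3,1) + (2,1)
step 3: (8, 3)  from 1·(5,2) + (3,1)
(x₁, y₁) = (8, 3);  8² − 7·3² = 1 ✓
(8+3√7)^2 = 127 + 48√7
(8+3√7)^3 = 2024 + 765√7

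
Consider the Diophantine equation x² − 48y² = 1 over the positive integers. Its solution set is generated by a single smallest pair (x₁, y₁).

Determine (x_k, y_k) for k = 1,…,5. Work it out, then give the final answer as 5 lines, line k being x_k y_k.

d=48: √d = [6; 1,12] (ℓ=2, even), read p_1/q_1
step 0: (6, 1)  from 6·(1,0) + (0,1)
step 1: (7, 1)  from 1·(6,1) + (1,0)
→ (7, 1).  Check: 7²=49, 48·1²=48, difference 1.
(x_2, y_2) = (7·7 + 48·1·1, 7·1 + 1·7) = (97, 14)
(x_3, y_3) = (7·97 + 48·1·14, 7·14 + 1·97) = (1351, 195)
(x_4, y_4) = (7·1351 + 48·1·195, 7·195 + 1·1351) = (18817, 2716)
(x_5, y_5) = (7·18817 + 48·1·2716, 7·2716 + 1·18817) = (262087, 37829)

7 1
97 14
1351 195
18817 2716
262087 37829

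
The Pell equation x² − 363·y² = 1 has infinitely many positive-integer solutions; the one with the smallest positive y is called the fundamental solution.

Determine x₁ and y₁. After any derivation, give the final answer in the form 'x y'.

362 19

√363 = [19; 19,38, …], period ℓ=2 (even) → k=1
a_0=19:  p_0=19·1+0=19,  q_0=19·0+1=1
a_1=19:  p_1=19·19+1=362,  q_1=19·1+0=19
→ (362, 19).  Check: 362²=131044, 363·19²=131043, difference 1.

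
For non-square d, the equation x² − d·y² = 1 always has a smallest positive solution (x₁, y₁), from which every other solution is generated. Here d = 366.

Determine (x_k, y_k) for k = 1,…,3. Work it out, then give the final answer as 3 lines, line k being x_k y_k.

√366 → a₀=19, period (7,1,1,1,2,12,2,1,1,1,7,38); ℓ=12 even so k=11
k=0  a_k=19  p_k/q_k = 19/1
k=1  a_k=7  p_k/q_k = 134/7
…
k=3  a_k=1  p_k/q_k = 287/15
k=4  a_k=1  p_k/q_k = 440/23
k=5  a_k=2  p_k/q_k = 1167/61
k=6  a_k=12  p_k/q_k = 14444/755
…
k=8  a_k=1  p_k/q_k = 44499/2326
k=9  a_k=1  p_k/q_k = 74554/3897
k=10  a_k=1  p_k/q_k = 119053/6223
k=11  a_k=7  p_k/q_k = 907925/47458
(x₁, y₁) = (907925, 47458);  907925² − 366·47458² = 1 ✓
(x_2, y_2) = (907925·907925 + 366·47458·47458, 907925·47458 + 47458·907925) = (1648655611249, 86176609300)
(x_3, y_3) = (907925·1648655611249 + 366·47458·86176609300, 907925·86176609300 + 47458·1648655611249) = (2993711291685588725, 156483795997357542)

907925 47458
1648655611249 86176609300
2993711291685588725 156483795997357542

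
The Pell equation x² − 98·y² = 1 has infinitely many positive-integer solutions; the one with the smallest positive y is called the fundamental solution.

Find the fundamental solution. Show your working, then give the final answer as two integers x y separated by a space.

[9; 1,8,1,18] for √98; ℓ=4 ⇒ convergent index 3
step 0: (9, 1)  from 9·(1,0) + (0,1)
…
step 2: (89, 9)  from 8·(10,1) + (9,1)
step 3: (99, 10)  from 1·(89,9) + (10,1)
(x₁, y₁) = (99, 10);  99² − 98·10² = 1 ✓

99 10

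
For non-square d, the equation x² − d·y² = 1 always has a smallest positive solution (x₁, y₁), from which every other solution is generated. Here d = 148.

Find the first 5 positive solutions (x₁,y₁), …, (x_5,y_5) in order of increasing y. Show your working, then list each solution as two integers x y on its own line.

√148 → a₀=12, period (6,24); ℓ=2 even so k=1
i=0: a=12 ⇒ p=12, q=1
i=1: a=6 ⇒ p=73, q=6
fundamental: x₁=73, y₁=6  (since 5329 − 148·36 = 1)
n=2: (73,6)∘(73,6) = (73·73+148·6·6, 73·6+6·73) = (10657,876)
n=3: (10657,876)∘(73,6) = (73·10657+148·6·876, 73·876+6·10657) = (1555849,127890)
n=4: (1555849,127890)∘(73,6) = (73·1555849+148·6·127890, 73·127890+6·1555849) = (227143297,18671064)
n=5: (227143297,18671064)∘(73,6) = (73·227143297+148·6·18671064, 73·18671064+6·227143297) = (33161365513,2725847454)

73 6
10657 876
1555849 127890
227143297 18671064
33161365513 2725847454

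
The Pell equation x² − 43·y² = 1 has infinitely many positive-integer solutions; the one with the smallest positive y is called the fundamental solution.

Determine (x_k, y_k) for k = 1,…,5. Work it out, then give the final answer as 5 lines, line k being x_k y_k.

√43 = [6; 1,1,3,1,5,1,3,1,1,12, …], period ℓ=10 (even) → k=9
k=0  a_k=6  p_k/q_k = 6/1
…
k=3  a_k=3  p_k/q_k = 46/7
k=4  a_k=1  p_k/q_k = 59/9
…
k=6  a_k=1  p_k/q_k = 400/61
…
k=8  a_k=1  p_k/q_k = 1941/296
k=9  a_k=1  p_k/q_k = 3482/531
→ (3482, 531).  Check: 3482²=12124324, 43·531²=12124323, difference 1.
n=2: (3482,531)∘(3482,531) = (3482·3482+43·531·531, 3482·531+531·3482) = (24248647,3697884)
n=3: (24248647,3697884)∘(3482,531) = (3482·24248647+43·531·3697884, 3482·3697884+531·24248647) = (168867574226,25752063645)
n=4: (168867574226,25752063645)∘(3482,531) = (3482·168867574226+43·531·25752063645, 3482·25752063645+531·168867574226) = (1175993762661217,179337367525896)
n=5: (1175993762661217,179337367525896)∘(3482,531) = (3482·1175993762661217+43·531·179337367525896, 3482·179337367525896+531·1175993762661217) = (8189620394305140962,1248905401698276099)

3482 531
24248647 3697884
168867574226 25752063645
1175993762661217 179337367525896
8189620394305140962 1248905401698276099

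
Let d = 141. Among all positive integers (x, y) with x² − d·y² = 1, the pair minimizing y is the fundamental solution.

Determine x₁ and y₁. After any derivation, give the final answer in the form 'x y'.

95 8

√141 = [11; 1,6,1,22, …], period ℓ=4 (even) → k=3
k=0  a_k=11  p_k/q_k = 11/1
k=1  a_k=1  p_k/q_k = 12/1
k=2  a_k=6  p_k/q_k = 83/7
k=3  a_k=1  p_k/q_k = 95/8
→ (95, 8).  Check: 95²=9025, 141·8²=9024, difference 1.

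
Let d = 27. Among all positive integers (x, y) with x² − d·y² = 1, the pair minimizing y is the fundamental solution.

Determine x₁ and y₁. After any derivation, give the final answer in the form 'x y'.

d=27: √d = [5; 5,10] (ℓ=2, even), read p_1/q_1
step 0: (5, 1)  from 5·(1,0) + (0,1)
step 1: (26, 5)  from 5·(5,1) + (1,0)
(x₁, y₁) = (26, 5);  26² − 27·5² = 1 ✓

26 5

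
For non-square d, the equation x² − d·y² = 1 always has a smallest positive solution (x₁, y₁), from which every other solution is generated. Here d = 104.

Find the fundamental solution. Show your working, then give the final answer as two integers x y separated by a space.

√104 = [10; 5,20, …], period ℓ=2 (even) → k=1
step 0: (10, 1)  from 10·(1,0) + (0,1)
step 1: (51, 5)  from 5·(10,1) + (1,0)
→ (51, 5).  Check: 51²=2601, 104·5²=2600, difference 1.

51 5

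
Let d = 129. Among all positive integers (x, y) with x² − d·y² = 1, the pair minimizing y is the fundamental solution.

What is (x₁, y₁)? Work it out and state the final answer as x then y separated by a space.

[11; 2,1,3,1,6,1,3,1,2,22] for √129; ℓ=10 ⇒ convergent index 9
step 0: (11, 1)  from 11·(1,0) + (0,1)
step 1: (23, 2)  from 2·(11,1) + (1,0)
step 2: (34, 3)  from 1·(23,2) + (11,1)
step 3: (125, 11)  from 3·(34,3) + (23,2)
step 4: (159, 14)  from 1·(125,11) + (34,3)
step 5: (1079, 95)  from 6·(159,14) + (125,11)
step 6: (1238, 109)  from 1·(1079,95) + (159,14)
step 7: (4793, 422)  from 3·(1238,109) + (1079,95)
step 8: (6031, 531)  from 1·(4793,422) + (1238,109)
step 9: (16855, 1484)  from 2·(6031,531) + (4793,422)
→ (16855, 1484).  Check: 16855²=284091025, 129·1484²=284091024, difference 1.

16855 1484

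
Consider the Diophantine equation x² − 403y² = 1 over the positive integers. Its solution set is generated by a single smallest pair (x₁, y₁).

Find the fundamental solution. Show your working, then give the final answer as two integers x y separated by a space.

669878 33369

√403 = [20; 13,2,1,3,1,3,1,2,13,40, …], period ℓ=10 (even) → k=9
k=0  a_k=20  p_k/q_k = 20/1
k=1  a_k=13  p_k/q_k = 261/13
…
k=4  a_k=3  p_k/q_k = 2951/147
…
k=6  a_k=3  p_k/q_k = 14213/708
…
k=8  a_k=2  p_k/q_k = 50147/2498
k=9  a_k=13  p_k/q_k = 669878/33369
→ (669878, 33369).  Check: 669878²=448736534884, 403·33369²=448736534883, difference 1.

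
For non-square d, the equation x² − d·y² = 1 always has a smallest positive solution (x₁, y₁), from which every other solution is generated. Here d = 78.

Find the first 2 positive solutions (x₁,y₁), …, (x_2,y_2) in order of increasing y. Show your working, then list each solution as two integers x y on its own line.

√78 → a₀=8, period (1,4,1,16); ℓ=4 even so k=3
i=0: a=8 ⇒ p=8, q=1
…
i=2: a=4 ⇒ p=44, q=5
i=3: a=1 ⇒ p=53, q=6
→ (53, 6).  Check: 53²=2809, 78·6²=2808, difference 1.
(x_2, y_2) = (53·53 + 78·6·6, 53·6 + 6·53) = (5617, 636)

53 6
5617 636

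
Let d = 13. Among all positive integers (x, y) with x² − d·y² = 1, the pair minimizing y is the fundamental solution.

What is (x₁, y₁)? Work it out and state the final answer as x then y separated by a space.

d=13: √d = [3; 1,1,1,1,6] (ℓ=5, odd), read p_9/q_9
i=0: a=3 ⇒ p=3, q=1
…
i=2: a=1 ⇒ p=7, q=2
…
i=5: a=6 ⇒ p=119, q=33
…
i=7: a=1 ⇒ p=256, q=71
i=8: a=1 ⇒ p=393, q=109
i=9: a=1 ⇒ p=649, q=180
→ (649, 180).  Check: 649²=421201, 13·180²=421200, difference 1.

649 180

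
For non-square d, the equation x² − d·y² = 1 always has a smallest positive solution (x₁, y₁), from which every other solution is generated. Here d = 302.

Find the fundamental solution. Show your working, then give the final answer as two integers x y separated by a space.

√302 = [17; 2,1,1,1,4,…,1,2,34, …], period ℓ=16 (even) → k=15
i=0: a=17 ⇒ p=17, q=1
…
i=2: a=1 ⇒ p=52, q=3
i=3: a=1 ⇒ p=87, q=5
i=4: a=1 ⇒ p=139, q=8
…
i=8: a=16 ⇒ p=34513, q=1986
i=9: a=1 ⇒ p=36581, q=2105
…
i=12: a=1 ⇒ p=574956, q=33085
i=13: a=1 ⇒ p=1042237, q=59974
i=14: a=1 ⇒ p=1617193, q=93059
i=15: a=2 ⇒ p=4276623, q=246092
→ (4276623, 246092).  Check: 4276623²=18289504284129, 302·246092²=18289504284128, difference 1.

4276623 246092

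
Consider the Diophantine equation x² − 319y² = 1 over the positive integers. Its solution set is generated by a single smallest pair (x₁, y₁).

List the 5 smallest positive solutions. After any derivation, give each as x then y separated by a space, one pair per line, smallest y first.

12901780 722361
332911854336799 18639485405160
8590311008090840302660 480965080021169647239
221660605515932150288251132801 12410611300231033623224965680
5719632734066677605580897309458268900 320237953322189008993822774252173561

√319 = [17; 1,6,5,1,4,…,6,1,34, …], period ℓ=14 (even) → k=13
step 0: (17, 1)  from 17·(1,0) + (0,1)
step 1: (18, 1)  from 1·(17,1) + (1,0)
…
step 4: (768, 43)  from 1·(643,36) + (125,7)
step 5: (3715, 208)  from 4·(768,43) + (643,36)
step 6: (11913, 667)  from 3·(3715,208) + (768,43)
step 7: (15628, 875)  from 1·(11913,667) + (3715,208)
…
step 9: (250816, 14043)  from 4·(58797,3292) + (15628,875)
step 10: (309613, 17335)  from 1·(250816,14043) + (58797,3292)
…
step 12: (11102899, 621643)  from 6·(1798881,100718) + (309613,17335)
step 13: (12901780, 722361)  from 1·(11102899,621643) + (1798881,100718)
fundamental: x₁=12901780, y₁=722361  (since 166455927168400 − 319·521805414321 = 1)
k=2:  x_2 = 12901780·12901780+319·722361·722361 = 332911854336799,  y_2 = 12901780·722361+722361·12901780 = 18639485405160
k=3:  x_3 = 12901780·332911854336799+319·722361·18639485405160 = 8590311008090840302660,  y_3 = 12901780·18639485405160+722361·332911854336799 = 480965080021169647239
k=4:  x_4 = 12901780·8590311008090840302660+319·722361·480965080021169647239 = 221660605515932150288251132801,  y_4 = 12901780·480965080021169647239+722361·8590311008090840302660 = 12410611300231033623224965680
k=5:  x_5 = 12901780·221660605515932150288251132801+319·722361·12410611300231033623224965680 = 5719632734066677605580897309458268900,  y_5 = 12901780·12410611300231033623224965680+722361·221660605515932150288251132801 = 320237953322189008993822774252173561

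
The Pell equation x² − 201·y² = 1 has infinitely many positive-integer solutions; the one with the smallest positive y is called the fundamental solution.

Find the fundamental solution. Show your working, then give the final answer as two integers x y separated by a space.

[14; 5,1,1,1,2,…,1,5,28] for √201; ℓ=14 ⇒ convergent index 13
a_0=14:  p_0=14·1+0=14,  q_0=14·0+1=1
a_1=5:  p_1=5·14+1=71,  q_1=5·1+0=5
a_2=1:  p_2=1·71+14=85,  q_2=1·5+1=6
a_3=1:  p_3=1·85+71=156,  q_3=1·6+5=11
…
a_5=2:  p_5=2·241+156=638,  q_5=2·17+11=45
…
a_8=1:  p_8=1·7670+879=8549,  q_8=1·541+62=603
a_9=2:  p_9=2·8549+7670=24768,  q_9=2·603+541=1747
a_10=1:  p_10=1·24768+8549=33317,  q_10=1·1747+603=2350
a_11=1:  p_11=1·33317+24768=58085,  q_11=1·2350+1747=4097
a_12=1:  p_12=1·58085+33317=91402,  q_12=1·4097+2350=6447
a_13=5:  p_13=5·91402+58085=515095,  q_13=5·6447+4097=36332
→ (515095, 36332).  Check: 515095²=265322859025, 201·36332²=265322859024, difference 1.

515095 36332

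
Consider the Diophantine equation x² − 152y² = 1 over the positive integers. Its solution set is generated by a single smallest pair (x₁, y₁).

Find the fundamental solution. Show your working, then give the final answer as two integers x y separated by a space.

√152 → a₀=12, period (3,24); ℓ=2 even so k=1
k=0  a_k=12  p_k/q_k = 12/1
k=1  a_k=3  p_k/q_k = 37/3
(x₁, y₁) = (37, 3);  37² − 152·3² = 1 ✓

37 3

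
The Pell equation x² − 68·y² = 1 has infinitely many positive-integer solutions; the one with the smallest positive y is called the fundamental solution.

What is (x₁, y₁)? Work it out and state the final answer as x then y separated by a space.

33 4

√68 → a₀=8, period (4,16); ℓ=2 even so k=1
a_0=8:  p_0=8·1+0=8,  q_0=8·0+1=1
a_1=4:  p_1=4·8+1=33,  q_1=4·1+0=4
fundamental: x₁=33, y₁=4  (since 1089 − 68·16 = 1)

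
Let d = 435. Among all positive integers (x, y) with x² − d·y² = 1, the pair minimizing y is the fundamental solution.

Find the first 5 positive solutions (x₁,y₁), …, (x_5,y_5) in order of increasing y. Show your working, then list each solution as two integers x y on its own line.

[20; 1,5,1,40] for √435; ℓ=4 ⇒ convergent index 3
step 0: (20, 1)  from 20·(1,0) + (0,1)
…
step 2: (125, 6)  from 5·(21,1) + (20,1)
step 3: (146, 7)  from 1·(125,6) + (21,1)
(x₁, y₁) = (146, 7);  146² − 435·7² = 1 ✓
(146+7√435)^2 = 42631 + 2044√435
(146+7√435)^3 = 12448106 + 596841√435
(146+7√435)^4 = 3634804321 + 174275528√435
(146+7√435)^5 = 1061350413626 + 50887857335√435

146 7
42631 2044
12448106 596841
3634804321 174275528
1061350413626 50887857335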